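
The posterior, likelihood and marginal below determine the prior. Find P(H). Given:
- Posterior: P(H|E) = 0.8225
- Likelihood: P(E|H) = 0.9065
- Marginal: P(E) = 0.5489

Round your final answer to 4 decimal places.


From Bayes' theorem: P(H|E) = P(E|H) × P(H) / P(E)

Rearranging for P(H):
P(H) = P(H|E) × P(E) / P(E|H)
     = 0.8225 × 0.5489 / 0.9065
     = 0.45147025 / 0.9065
     = 0.4980


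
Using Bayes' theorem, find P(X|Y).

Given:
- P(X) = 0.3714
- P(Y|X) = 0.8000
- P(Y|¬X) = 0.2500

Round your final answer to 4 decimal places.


Bayes' theorem: P(X|Y) = P(Y|X) × P(X) / P(Y)

Step 1: Calculate P(Y) using law of total probability
P(Y) = P(Y|X)P(X) + P(Y|¬X)P(¬X)
     = 0.8000 × 0.3714 + 0.2500 × 0.6286
     = 0.29712000 + 0.15715000
     = 0.45427000

Step 2: Apply Bayes' theorem
P(X|Y) = P(Y|X) × P(X) / P(Y)
       = 0.29712000 / 0.45427000
       = 0.6541


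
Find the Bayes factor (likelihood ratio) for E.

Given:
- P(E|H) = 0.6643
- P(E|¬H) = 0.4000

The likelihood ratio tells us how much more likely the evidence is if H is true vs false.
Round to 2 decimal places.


Likelihood Ratio (LR) = P(E|H) / P(E|¬H)

LR = 0.6643 / 0.4000
   = 1.66

The evidence is 1.66 times more likely if H is true than if H is false.
LR > 1, so observing E raises the odds in favor of H.


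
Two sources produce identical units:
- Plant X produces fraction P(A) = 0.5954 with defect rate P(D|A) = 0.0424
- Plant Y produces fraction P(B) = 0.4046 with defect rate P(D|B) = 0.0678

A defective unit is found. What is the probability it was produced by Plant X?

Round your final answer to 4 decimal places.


Let A = from Plant X, D = defective

Given:
- P(A) = 0.5954, P(B) = 0.4046
- P(D|A) = 0.0424, P(D|B) = 0.0678

Step 1: Find P(D)
P(D) = P(D|A)P(A) + P(D|B)P(B)
     = 0.0424 × 0.5954 + 0.0678 × 0.4046
     = 0.02524496 + 0.02743188
     = 0.05267684

Step 2: Apply Bayes' theorem
P(A|D) = P(D|A)P(A) / P(D)
       = 0.02524496 / 0.05267684
       = 0.4792


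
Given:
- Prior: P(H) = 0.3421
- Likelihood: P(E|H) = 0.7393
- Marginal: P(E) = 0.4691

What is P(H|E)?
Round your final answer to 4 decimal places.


Using Bayes' theorem:

P(H|E) = P(E|H) × P(H) / P(E)
       = 0.7393 × 0.3421 / 0.4691
       = 0.25291453 / 0.4691
       = 0.5391

The evidence strengthens our belief in H.
Prior: 0.3421 → Posterior: 0.5391


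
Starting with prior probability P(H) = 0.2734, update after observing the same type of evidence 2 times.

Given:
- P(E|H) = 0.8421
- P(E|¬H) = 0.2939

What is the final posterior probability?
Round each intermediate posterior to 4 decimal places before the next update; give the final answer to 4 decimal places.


Sequential Bayesian updating:

Initial prior: P(H) = 0.2734

Update 1:
  P(E) = 0.8421 × 0.2734 + 0.2939 × 0.7266 = 0.23023014 + 0.21354774 = 0.44377788
  P(H|E) = 0.23023014 / 0.44377788 = 0.5188

Update 2:
  P(E) = 0.8421 × 0.5188 + 0.2939 × 0.4812 = 0.43688148 + 0.14142468 = 0.57830616
  P(H|E) = 0.43688148 / 0.57830616 = 0.7555

Final posterior: 0.7555


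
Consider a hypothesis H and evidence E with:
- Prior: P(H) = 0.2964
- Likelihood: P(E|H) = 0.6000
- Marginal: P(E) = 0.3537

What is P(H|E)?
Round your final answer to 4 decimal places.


Using Bayes' theorem:

P(H|E) = P(E|H) × P(H) / P(E)
       = 0.6000 × 0.2964 / 0.3537
       = 0.17784000 / 0.3537
       = 0.5028

The evidence strengthens our belief in H.
Prior: 0.2964 → Posterior: 0.5028


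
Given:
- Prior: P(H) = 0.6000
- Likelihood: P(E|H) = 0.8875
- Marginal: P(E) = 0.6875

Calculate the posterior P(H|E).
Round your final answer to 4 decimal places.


Using Bayes' theorem:

P(H|E) = P(E|H) × P(H) / P(E)
       = 0.8875 × 0.6000 / 0.6875
       = 0.53250000 / 0.6875
       = 0.7745

The evidence strengthens our belief in H.
Prior: 0.6000 → Posterior: 0.7745


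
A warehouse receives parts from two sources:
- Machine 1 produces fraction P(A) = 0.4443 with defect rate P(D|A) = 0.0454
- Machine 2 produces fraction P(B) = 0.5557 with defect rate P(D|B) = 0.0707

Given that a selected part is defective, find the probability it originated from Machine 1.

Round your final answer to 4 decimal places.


Let A = from Machine 1, D = defective

Given:
- P(A) = 0.4443, P(B) = 0.5557
- P(D|A) = 0.0454, P(D|B) = 0.0707

Step 1: Find P(D)
P(D) = P(D|A)P(A) + P(D|B)P(B)
     = 0.0454 × 0.4443 + 0.0707 × 0.5557
     = 0.02017122 + 0.03928799
     = 0.05945921

Step 2: Apply Bayes' theorem
P(A|D) = P(D|A)P(A) / P(D)
       = 0.02017122 / 0.05945921
       = 0.3392


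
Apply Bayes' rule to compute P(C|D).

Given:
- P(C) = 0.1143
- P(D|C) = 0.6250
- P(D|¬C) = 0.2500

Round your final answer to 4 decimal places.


Bayes' theorem: P(C|D) = P(D|C) × P(C) / P(D)

Step 1: Calculate P(D) using law of total probability
P(D) = P(D|C)P(C) + P(D|¬C)P(¬C)
     = 0.6250 × 0.1143 + 0.2500 × 0.8857
     = 0.07143750 + 0.22142500
     = 0.29286250

Step 2: Apply Bayes' theorem
P(C|D) = P(D|C) × P(C) / P(D)
       = 0.07143750 / 0.29286250
       = 0.2439


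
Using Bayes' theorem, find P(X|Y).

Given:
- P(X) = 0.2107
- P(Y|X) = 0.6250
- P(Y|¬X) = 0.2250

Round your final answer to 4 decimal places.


Bayes' theorem: P(X|Y) = P(Y|X) × P(X) / P(Y)

Step 1: Calculate P(Y) using law of total probability
P(Y) = P(Y|X)P(X) + P(Y|¬X)P(¬X)
     = 0.6250 × 0.2107 + 0.2250 × 0.7893
     = 0.13168750 + 0.17759250
     = 0.30928000

Step 2: Apply Bayes' theorem
P(X|Y) = P(Y|X) × P(X) / P(Y)
       = 0.13168750 / 0.30928000
       = 0.4258


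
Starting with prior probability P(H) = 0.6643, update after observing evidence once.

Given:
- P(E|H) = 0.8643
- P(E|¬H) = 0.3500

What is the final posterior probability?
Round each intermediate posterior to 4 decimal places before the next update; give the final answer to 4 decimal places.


Sequential Bayesian updating:

Initial prior: P(H) = 0.6643

Update 1:
  P(E) = 0.8643 × 0.6643 + 0.3500 × 0.3357 = 0.57415449 + 0.11749500 = 0.69164949
  P(H|E) = 0.57415449 / 0.69164949 = 0.8301

Final posterior: 0.8301


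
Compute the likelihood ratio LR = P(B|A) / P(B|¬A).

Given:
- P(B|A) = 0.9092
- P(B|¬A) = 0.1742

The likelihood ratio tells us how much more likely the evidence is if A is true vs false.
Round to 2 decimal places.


Likelihood Ratio (LR) = P(B|A) / P(B|¬A)

LR = 0.9092 / 0.1742
   = 5.22

The evidence is 5.22 times more likely if A is true than if A is false.
LR > 1, so observing B raises the odds in favor of A.


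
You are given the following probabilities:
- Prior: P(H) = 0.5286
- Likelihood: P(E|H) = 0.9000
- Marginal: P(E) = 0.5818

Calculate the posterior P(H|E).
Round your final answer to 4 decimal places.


Using Bayes' theorem:

P(H|E) = P(E|H) × P(H) / P(E)
       = 0.9000 × 0.5286 / 0.5818
       = 0.47574000 / 0.5818
       = 0.8177

The evidence strengthens our belief in H.
Prior: 0.5286 → Posterior: 0.8177


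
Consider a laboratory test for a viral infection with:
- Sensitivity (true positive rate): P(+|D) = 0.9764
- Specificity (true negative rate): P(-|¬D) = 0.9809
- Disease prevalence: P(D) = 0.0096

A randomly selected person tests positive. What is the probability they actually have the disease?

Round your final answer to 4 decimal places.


Let D = has disease, + = positive test

Given:
- P(D) = 0.0096 (prevalence)
- P(+|D) = 0.9764 (sensitivity)
- P(-|¬D) = 0.9809 (specificity)
- P(+|¬D) = 0.0191 (false positive rate = 1 - specificity)

Step 1: Find P(+)
P(+) = P(+|D)P(D) + P(+|¬D)P(¬D)
     = 0.9764 × 0.0096 + 0.0191 × 0.9904
     = 0.00937344 + 0.01891664
     = 0.02829008

Step 2: Apply Bayes' theorem for P(D|+)
P(D|+) = P(+|D)P(D) / P(+)
       = 0.00937344 / 0.02829008
       = 0.3313


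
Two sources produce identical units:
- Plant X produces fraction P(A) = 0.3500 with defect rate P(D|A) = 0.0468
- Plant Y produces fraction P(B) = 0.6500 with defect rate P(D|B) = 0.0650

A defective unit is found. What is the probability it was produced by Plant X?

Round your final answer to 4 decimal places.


Let A = from Plant X, D = defective

Given:
- P(A) = 0.3500, P(B) = 0.6500
- P(D|A) = 0.0468, P(D|B) = 0.0650

Step 1: Find P(D)
P(D) = P(D|A)P(A) + P(D|B)P(B)
     = 0.0468 × 0.3500 + 0.0650 × 0.6500
     = 0.01638000 + 0.04225000
     = 0.05863000

Step 2: Apply Bayes' theorem
P(A|D) = P(D|A)P(A) / P(D)
       = 0.01638000 / 0.05863000
       = 0.2794


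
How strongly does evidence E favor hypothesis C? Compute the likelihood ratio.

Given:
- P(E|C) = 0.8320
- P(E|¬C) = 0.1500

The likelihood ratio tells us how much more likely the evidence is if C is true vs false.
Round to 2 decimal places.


Likelihood Ratio (LR) = P(E|C) / P(E|¬C)

LR = 0.8320 / 0.1500
   = 5.55

The evidence is 5.55 times more likely if C is true than if C is false.
LR > 1, so observing E raises the odds in favor of C.


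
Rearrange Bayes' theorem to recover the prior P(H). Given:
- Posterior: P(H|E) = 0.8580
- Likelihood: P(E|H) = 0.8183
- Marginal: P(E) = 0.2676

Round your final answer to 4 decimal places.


From Bayes' theorem: P(H|E) = P(E|H) × P(H) / P(E)

Rearranging for P(H):
P(H) = P(H|E) × P(E) / P(E|H)
     = 0.8580 × 0.2676 / 0.8183
     = 0.22960080 / 0.8183
     = 0.2806


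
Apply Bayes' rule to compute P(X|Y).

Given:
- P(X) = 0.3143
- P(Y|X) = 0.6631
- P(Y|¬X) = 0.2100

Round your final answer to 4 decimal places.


Bayes' theorem: P(X|Y) = P(Y|X) × P(X) / P(Y)

Step 1: Calculate P(Y) using law of total probability
P(Y) = P(Y|X)P(X) + P(Y|¬X)P(¬X)
     = 0.6631 × 0.3143 + 0.2100 × 0.6857
     = 0.20841233 + 0.14399700
     = 0.35240933

Step 2: Apply Bayes' theorem
P(X|Y) = P(Y|X) × P(X) / P(Y)
       = 0.20841233 / 0.35240933
       = 0.5914


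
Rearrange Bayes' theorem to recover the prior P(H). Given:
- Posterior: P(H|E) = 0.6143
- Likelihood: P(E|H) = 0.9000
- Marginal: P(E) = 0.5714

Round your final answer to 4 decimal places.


From Bayes' theorem: P(H|E) = P(E|H) × P(H) / P(E)

Rearranging for P(H):
P(H) = P(H|E) × P(E) / P(E|H)
     = 0.6143 × 0.5714 / 0.9000
     = 0.35101102 / 0.9000
     = 0.3900


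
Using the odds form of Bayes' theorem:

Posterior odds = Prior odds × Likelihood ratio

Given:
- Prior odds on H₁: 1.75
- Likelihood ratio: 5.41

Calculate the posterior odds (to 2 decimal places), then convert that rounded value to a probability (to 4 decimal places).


Step 1: Calculate posterior odds
Posterior odds = Prior odds × LR
               = 1.75 × 5.41
               = 9.47

Step 2: Convert to probability
P(H₁|E) = Posterior odds / (1 + Posterior odds)
       = 9.47 / (1 + 9.47)
       = 9.47 / 10.47
       = 0.9045

The evidence increased P(H₁) from 0.6364 to 0.9045.


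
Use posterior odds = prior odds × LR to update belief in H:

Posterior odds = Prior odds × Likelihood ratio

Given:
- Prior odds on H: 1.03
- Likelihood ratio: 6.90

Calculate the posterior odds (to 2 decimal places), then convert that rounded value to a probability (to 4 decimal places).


Step 1: Calculate posterior odds
Posterior odds = Prior odds × LR
               = 1.03 × 6.90
               = 7.11

Step 2: Convert to probability
P(H|E) = Posterior odds / (1 + Posterior odds)
       = 7.11 / (1 + 7.11)
       = 7.11 / 8.11
       = 0.8767

The evidence increased P(H) from 0.5074 to 0.8767.


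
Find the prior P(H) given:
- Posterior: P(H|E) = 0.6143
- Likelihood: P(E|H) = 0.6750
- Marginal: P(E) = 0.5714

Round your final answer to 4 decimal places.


From Bayes' theorem: P(H|E) = P(E|H) × P(H) / P(E)

Rearranging for P(H):
P(H) = P(H|E) × P(E) / P(E|H)
     = 0.6143 × 0.5714 / 0.6750
     = 0.35101102 / 0.6750
     = 0.5200


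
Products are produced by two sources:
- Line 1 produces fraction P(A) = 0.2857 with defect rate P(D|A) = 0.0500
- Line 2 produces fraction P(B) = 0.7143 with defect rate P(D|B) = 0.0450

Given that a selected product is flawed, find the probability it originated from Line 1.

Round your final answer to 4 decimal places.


Let A = from Line 1, D = flawed

Given:
- P(A) = 0.2857, P(B) = 0.7143
- P(D|A) = 0.0500, P(D|B) = 0.0450

Step 1: Find P(D)
P(D) = P(D|A)P(A) + P(D|B)P(B)
     = 0.0500 × 0.2857 + 0.0450 × 0.7143
     = 0.01428500 + 0.03214350
     = 0.04642850

Step 2: Apply Bayes' theorem
P(A|D) = P(D|A)P(A) / P(D)
       = 0.01428500 / 0.04642850
       = 0.3077


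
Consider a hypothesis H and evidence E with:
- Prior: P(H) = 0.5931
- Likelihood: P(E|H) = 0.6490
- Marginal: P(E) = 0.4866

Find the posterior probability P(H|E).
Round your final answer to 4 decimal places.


Using Bayes' theorem:

P(H|E) = P(E|H) × P(H) / P(E)
       = 0.6490 × 0.5931 / 0.4866
       = 0.38492190 / 0.4866
       = 0.7910

The evidence strengthens our belief in H.
Prior: 0.5931 → Posterior: 0.7910


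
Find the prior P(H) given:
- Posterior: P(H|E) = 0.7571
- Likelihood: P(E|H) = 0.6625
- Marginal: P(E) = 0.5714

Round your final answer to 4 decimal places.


From Bayes' theorem: P(H|E) = P(E|H) × P(H) / P(E)

Rearranging for P(H):
P(H) = P(H|E) × P(E) / P(E|H)
     = 0.7571 × 0.5714 / 0.6625
     = 0.43260694 / 0.6625
     = 0.6530


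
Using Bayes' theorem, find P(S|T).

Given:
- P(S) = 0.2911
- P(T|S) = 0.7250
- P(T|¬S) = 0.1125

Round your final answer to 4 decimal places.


Bayes' theorem: P(S|T) = P(T|S) × P(S) / P(T)

Step 1: Calculate P(T) using law of total probability
P(T) = P(T|S)P(S) + P(T|¬S)P(¬S)
     = 0.7250 × 0.2911 + 0.1125 × 0.7089
     = 0.21104750 + 0.07975125
     = 0.29079875

Step 2: Apply Bayes' theorem
P(S|T) = P(T|S) × P(S) / P(T)
       = 0.21104750 / 0.29079875
       = 0.7258


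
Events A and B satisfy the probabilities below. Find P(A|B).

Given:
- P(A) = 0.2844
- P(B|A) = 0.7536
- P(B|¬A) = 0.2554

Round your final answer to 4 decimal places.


Bayes' theorem: P(A|B) = P(B|A) × P(A) / P(B)

Step 1: Calculate P(B) using law of total probability
P(B) = P(B|A)P(A) + P(B|¬A)P(¬A)
     = 0.7536 × 0.2844 + 0.2554 × 0.7156
     = 0.21432384 + 0.18276424
     = 0.39708808

Step 2: Apply Bayes' theorem
P(A|B) = P(B|A) × P(A) / P(B)
       = 0.21432384 / 0.39708808
       = 0.5397


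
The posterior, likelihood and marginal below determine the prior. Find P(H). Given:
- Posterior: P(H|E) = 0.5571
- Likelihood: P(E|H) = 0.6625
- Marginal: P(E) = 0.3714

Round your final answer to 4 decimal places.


From Bayes' theorem: P(H|E) = P(E|H) × P(H) / P(E)

Rearranging for P(H):
P(H) = P(H|E) × P(E) / P(E|H)
     = 0.5571 × 0.3714 / 0.6625
     = 0.20690694 / 0.6625
     = 0.3123


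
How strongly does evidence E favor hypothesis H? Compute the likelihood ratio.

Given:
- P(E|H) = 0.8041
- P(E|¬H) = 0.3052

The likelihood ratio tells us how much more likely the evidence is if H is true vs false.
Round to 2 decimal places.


Likelihood Ratio (LR) = P(E|H) / P(E|¬H)

LR = 0.8041 / 0.3052
   = 2.63

The evidence is 2.63 times more likely if H is true than if H is false.
Since LR > 1, the evidence supports H over ¬H.


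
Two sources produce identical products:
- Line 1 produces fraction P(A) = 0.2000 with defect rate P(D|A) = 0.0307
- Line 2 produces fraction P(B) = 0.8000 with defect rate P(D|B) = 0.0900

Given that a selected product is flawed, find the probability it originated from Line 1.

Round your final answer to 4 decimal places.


Let A = from Line 1, D = flawed

Given:
- P(A) = 0.2000, P(B) = 0.8000
- P(D|A) = 0.0307, P(D|B) = 0.0900

Step 1: Find P(D)
P(D) = P(D|A)P(A) + P(D|B)P(B)
     = 0.0307 × 0.2000 + 0.0900 × 0.8000
     = 0.00614000 + 0.07200000
     = 0.07814000

Step 2: Apply Bayes' theorem
P(A|D) = P(D|A)P(A) / P(D)
       = 0.00614000 / 0.07814000
       = 0.0786


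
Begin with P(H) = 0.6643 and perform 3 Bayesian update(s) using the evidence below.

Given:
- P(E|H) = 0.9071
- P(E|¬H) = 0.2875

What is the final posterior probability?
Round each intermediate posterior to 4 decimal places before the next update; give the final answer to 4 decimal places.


Sequential Bayesian updating:

Initial prior: P(H) = 0.6643

Update 1:
  P(E) = 0.9071 × 0.6643 + 0.2875 × 0.3357 = 0.60258653 + 0.09651375 = 0.69910028
  P(H|E) = 0.60258653 / 0.69910028 = 0.8619

Update 2:
  P(E) = 0.9071 × 0.8619 + 0.2875 × 0.1381 = 0.78182949 + 0.03970375 = 0.82153324
  P(H|E) = 0.78182949 / 0.82153324 = 0.9517

Update 3:
  P(E) = 0.9071 × 0.9517 + 0.2875 × 0.0483 = 0.86328707 + 0.01388625 = 0.87717332
  P(H|E) = 0.86328707 / 0.87717332 = 0.9842

Final posterior: 0.9842


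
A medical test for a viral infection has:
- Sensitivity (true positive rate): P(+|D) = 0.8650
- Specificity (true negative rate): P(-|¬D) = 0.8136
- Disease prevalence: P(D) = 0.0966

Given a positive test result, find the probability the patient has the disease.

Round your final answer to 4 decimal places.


Let D = has disease, + = positive test

Given:
- P(D) = 0.0966 (prevalence)
- P(+|D) = 0.8650 (sensitivity)
- P(-|¬D) = 0.8136 (specificity)
- P(+|¬D) = 0.1864 (false positive rate = 1 - specificity)

Step 1: Find P(+)
P(+) = P(+|D)P(D) + P(+|¬D)P(¬D)
     = 0.8650 × 0.0966 + 0.1864 × 0.9034
     = 0.08355900 + 0.16839376
     = 0.25195276

Step 2: Apply Bayes' theorem for P(D|+)
P(D|+) = P(+|D)P(D) / P(+)
       = 0.08355900 / 0.25195276
       = 0.3316


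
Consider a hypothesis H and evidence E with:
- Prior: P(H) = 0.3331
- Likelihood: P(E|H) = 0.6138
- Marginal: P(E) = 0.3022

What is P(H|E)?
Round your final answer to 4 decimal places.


Using Bayes' theorem:

P(H|E) = P(E|H) × P(H) / P(E)
       = 0.6138 × 0.3331 / 0.3022
       = 0.20445678 / 0.3022
       = 0.6766

The evidence strengthens our belief in H.
Prior: 0.3331 → Posterior: 0.6766


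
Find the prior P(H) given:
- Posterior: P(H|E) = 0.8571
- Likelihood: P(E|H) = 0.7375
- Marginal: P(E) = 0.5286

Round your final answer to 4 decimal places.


From Bayes' theorem: P(H|E) = P(E|H) × P(H) / P(E)

Rearranging for P(H):
P(H) = P(H|E) × P(E) / P(E|H)
     = 0.8571 × 0.5286 / 0.7375
     = 0.45306306 / 0.7375
     = 0.6143


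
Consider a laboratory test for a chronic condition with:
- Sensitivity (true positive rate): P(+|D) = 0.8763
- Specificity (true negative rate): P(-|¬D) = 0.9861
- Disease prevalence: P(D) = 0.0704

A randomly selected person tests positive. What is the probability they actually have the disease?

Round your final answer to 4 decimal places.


Let D = has disease, + = positive test

Given:
- P(D) = 0.0704 (prevalence)
- P(+|D) = 0.8763 (sensitivity)
- P(-|¬D) = 0.9861 (specificity)
- P(+|¬D) = 0.0139 (false positive rate = 1 - specificity)

Step 1: Find P(+)
P(+) = P(+|D)P(D) + P(+|¬D)P(¬D)
     = 0.8763 × 0.0704 + 0.0139 × 0.9296
     = 0.06169152 + 0.01292144
     = 0.07461296

Step 2: Apply Bayes' theorem for P(D|+)
P(D|+) = P(+|D)P(D) / P(+)
       = 0.06169152 / 0.07461296
       = 0.8268


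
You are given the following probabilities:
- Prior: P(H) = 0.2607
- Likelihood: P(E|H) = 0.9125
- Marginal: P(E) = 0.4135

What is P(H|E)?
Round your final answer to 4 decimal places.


Using Bayes' theorem:

P(H|E) = P(E|H) × P(H) / P(E)
       = 0.9125 × 0.2607 / 0.4135
       = 0.23788875 / 0.4135
       = 0.5753

The evidence strengthens our belief in H.
Prior: 0.2607 → Posterior: 0.5753


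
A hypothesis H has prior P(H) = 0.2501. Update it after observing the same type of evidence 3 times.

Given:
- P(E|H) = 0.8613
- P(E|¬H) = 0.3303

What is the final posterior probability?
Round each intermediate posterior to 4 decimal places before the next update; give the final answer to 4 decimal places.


Sequential Bayesian updating:

Initial prior: P(H) = 0.2501

Update 1:
  P(E) = 0.8613 × 0.2501 + 0.3303 × 0.7499 = 0.21541113 + 0.24769197 = 0.46310310
  P(H|E) = 0.21541113 / 0.46310310 = 0.4651

Update 2:
  P(E) = 0.8613 × 0.4651 + 0.3303 × 0.5349 = 0.40059063 + 0.17667747 = 0.57726810
  P(H|E) = 0.40059063 / 0.57726810 = 0.6939

Update 3:
  P(E) = 0.8613 × 0.6939 + 0.3303 × 0.3061 = 0.59765607 + 0.10110483 = 0.69876090
  P(H|E) = 0.59765607 / 0.69876090 = 0.8553

Final posterior: 0.8553


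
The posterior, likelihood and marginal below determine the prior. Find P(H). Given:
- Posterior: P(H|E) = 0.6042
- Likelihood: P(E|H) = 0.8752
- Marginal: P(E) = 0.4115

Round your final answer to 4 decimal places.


From Bayes' theorem: P(H|E) = P(E|H) × P(H) / P(E)

Rearranging for P(H):
P(H) = P(H|E) × P(E) / P(E|H)
     = 0.6042 × 0.4115 / 0.8752
     = 0.24862830 / 0.8752
     = 0.2841


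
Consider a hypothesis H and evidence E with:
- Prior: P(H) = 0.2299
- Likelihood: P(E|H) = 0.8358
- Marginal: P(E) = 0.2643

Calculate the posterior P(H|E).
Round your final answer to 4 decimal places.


Using Bayes' theorem:

P(H|E) = P(E|H) × P(H) / P(E)
       = 0.8358 × 0.2299 / 0.2643
       = 0.19215042 / 0.2643
       = 0.7270

The evidence strengthens our belief in H.
Prior: 0.2299 → Posterior: 0.7270


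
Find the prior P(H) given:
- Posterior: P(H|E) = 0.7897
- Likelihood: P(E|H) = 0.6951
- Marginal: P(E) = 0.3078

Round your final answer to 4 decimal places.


From Bayes' theorem: P(H|E) = P(E|H) × P(H) / P(E)

Rearranging for P(H):
P(H) = P(H|E) × P(E) / P(E|H)
     = 0.7897 × 0.3078 / 0.6951
     = 0.24306966 / 0.6951
     = 0.3497


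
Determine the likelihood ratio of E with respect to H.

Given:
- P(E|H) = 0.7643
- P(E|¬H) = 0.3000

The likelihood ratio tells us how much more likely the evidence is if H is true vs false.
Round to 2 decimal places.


Likelihood Ratio (LR) = P(E|H) / P(E|¬H)

LR = 0.7643 / 0.3000
   = 2.55

The evidence is 2.55 times more likely if H is true than if H is false.
Because LR exceeds 1, E is evidence for H.


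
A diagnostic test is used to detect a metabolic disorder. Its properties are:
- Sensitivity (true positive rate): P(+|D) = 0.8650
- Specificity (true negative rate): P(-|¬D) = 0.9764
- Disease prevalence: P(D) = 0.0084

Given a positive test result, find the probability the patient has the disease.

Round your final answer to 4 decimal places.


Let D = has disease, + = positive test

Given:
- P(D) = 0.0084 (prevalence)
- P(+|D) = 0.8650 (sensitivity)
- P(-|¬D) = 0.9764 (specificity)
- P(+|¬D) = 0.0236 (false positive rate = 1 - specificity)

Step 1: Find P(+)
P(+) = P(+|D)P(D) + P(+|¬D)P(¬D)
     = 0.8650 × 0.0084 + 0.0236 × 0.9916
     = 0.00726600 + 0.02340176
     = 0.03066776

Step 2: Apply Bayes' theorem for P(D|+)
P(D|+) = P(+|D)P(D) / P(+)
       = 0.00726600 / 0.03066776
       = 0.2369


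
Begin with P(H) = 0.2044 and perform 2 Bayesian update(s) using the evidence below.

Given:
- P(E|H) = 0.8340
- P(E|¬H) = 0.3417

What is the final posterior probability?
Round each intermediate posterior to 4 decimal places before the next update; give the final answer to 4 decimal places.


Sequential Bayesian updating:

Initial prior: P(H) = 0.2044

Update 1:
  P(E) = 0.8340 × 0.2044 + 0.3417 × 0.7956 = 0.17046960 + 0.27185652 = 0.44232612
  P(H|E) = 0.17046960 / 0.44232612 = 0.3854

Update 2:
  P(E) = 0.8340 × 0.3854 + 0.3417 × 0.6146 = 0.32142360 + 0.21000882 = 0.53143242
  P(H|E) = 0.32142360 / 0.53143242 = 0.6048

Final posterior: 0.6048


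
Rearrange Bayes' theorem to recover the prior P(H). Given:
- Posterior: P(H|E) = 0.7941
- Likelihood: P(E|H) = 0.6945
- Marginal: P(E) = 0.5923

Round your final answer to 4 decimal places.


From Bayes' theorem: P(H|E) = P(E|H) × P(H) / P(E)

Rearranging for P(H):
P(H) = P(H|E) × P(E) / P(E|H)
     = 0.7941 × 0.5923 / 0.6945
     = 0.47034543 / 0.6945
     = 0.6772


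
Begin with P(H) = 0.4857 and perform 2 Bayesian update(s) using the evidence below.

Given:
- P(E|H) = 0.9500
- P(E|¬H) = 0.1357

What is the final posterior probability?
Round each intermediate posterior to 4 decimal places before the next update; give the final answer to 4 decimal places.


Sequential Bayesian updating:

Initial prior: P(H) = 0.4857

Update 1:
  P(E) = 0.9500 × 0.4857 + 0.1357 × 0.5143 = 0.46141500 + 0.06979051 = 0.53120551
  P(H|E) = 0.46141500 / 0.53120551 = 0.8686

Update 2:
  P(E) = 0.9500 × 0.8686 + 0.1357 × 0.1314 = 0.82517000 + 0.01783098 = 0.84300098
  P(H|E) = 0.82517000 / 0.84300098 = 0.9788

Final posterior: 0.9788


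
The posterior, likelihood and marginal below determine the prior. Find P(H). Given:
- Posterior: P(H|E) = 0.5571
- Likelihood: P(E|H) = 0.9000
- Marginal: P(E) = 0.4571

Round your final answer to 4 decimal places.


From Bayes' theorem: P(H|E) = P(E|H) × P(H) / P(E)

Rearranging for P(H):
P(H) = P(H|E) × P(E) / P(E|H)
     = 0.5571 × 0.4571 / 0.9000
     = 0.25465041 / 0.9000
     = 0.2829


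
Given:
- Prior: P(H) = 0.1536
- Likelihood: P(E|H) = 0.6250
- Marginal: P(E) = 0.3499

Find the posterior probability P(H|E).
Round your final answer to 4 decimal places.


Using Bayes' theorem:

P(H|E) = P(E|H) × P(H) / P(E)
       = 0.6250 × 0.1536 / 0.3499
       = 0.09600000 / 0.3499
       = 0.2744

The evidence strengthens our belief in H.
Prior: 0.1536 → Posterior: 0.2744


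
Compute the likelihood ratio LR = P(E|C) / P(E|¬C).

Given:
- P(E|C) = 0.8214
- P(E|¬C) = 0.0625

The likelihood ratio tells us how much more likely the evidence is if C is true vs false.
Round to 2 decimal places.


Likelihood Ratio (LR) = P(E|C) / P(E|¬C)

LR = 0.8214 / 0.0625
   = 13.14

The evidence is 13.14 times more likely if C is true than if C is false.
Since LR > 1, the evidence supports C over ¬C.


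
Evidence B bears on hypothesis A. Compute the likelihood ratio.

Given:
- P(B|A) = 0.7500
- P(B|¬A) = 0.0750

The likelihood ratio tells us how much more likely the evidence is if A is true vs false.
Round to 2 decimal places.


Likelihood Ratio (LR) = P(B|A) / P(B|¬A)

LR = 0.7500 / 0.0750
   = 10.00

The evidence is 10.00 times more likely if A is true than if A is false.
Because LR exceeds 1, B is evidence for A.


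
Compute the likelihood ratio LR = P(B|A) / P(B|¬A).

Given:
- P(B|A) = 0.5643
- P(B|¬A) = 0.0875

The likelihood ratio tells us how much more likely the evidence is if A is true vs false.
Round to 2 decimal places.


Likelihood Ratio (LR) = P(B|A) / P(B|¬A)

LR = 0.5643 / 0.0875
   = 6.45

The evidence is 6.45 times more likely if A is true than if A is false.
Because LR exceeds 1, B is evidence for A.


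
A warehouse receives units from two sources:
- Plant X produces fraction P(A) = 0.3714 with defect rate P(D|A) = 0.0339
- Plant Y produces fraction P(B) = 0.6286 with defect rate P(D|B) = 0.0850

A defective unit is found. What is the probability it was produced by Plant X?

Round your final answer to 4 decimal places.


Let A = from Plant X, D = defective

Given:
- P(A) = 0.3714, P(B) = 0.6286
- P(D|A) = 0.0339, P(D|B) = 0.0850

Step 1: Find P(D)
P(D) = P(D|A)P(A) + P(D|B)P(B)
     = 0.0339 × 0.3714 + 0.0850 × 0.6286
     = 0.01259046 + 0.05343100
     = 0.06602146

Step 2: Apply Bayes' theorem
P(A|D) = P(D|A)P(A) / P(D)
       = 0.01259046 / 0.06602146
       = 0.1907


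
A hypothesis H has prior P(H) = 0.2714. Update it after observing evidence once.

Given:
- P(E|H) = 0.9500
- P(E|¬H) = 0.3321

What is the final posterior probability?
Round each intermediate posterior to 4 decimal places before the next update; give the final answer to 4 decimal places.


Sequential Bayesian updating:

Initial prior: P(H) = 0.2714

Update 1:
  P(E) = 0.9500 × 0.2714 + 0.3321 × 0.7286 = 0.25783000 + 0.24196806 = 0.49979806
  P(H|E) = 0.25783000 / 0.49979806 = 0.5159

Final posterior: 0.5159


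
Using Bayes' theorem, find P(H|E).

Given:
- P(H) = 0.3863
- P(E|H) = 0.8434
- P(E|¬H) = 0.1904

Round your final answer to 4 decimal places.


Bayes' theorem: P(H|E) = P(E|H) × P(H) / P(E)

Step 1: Calculate P(E) using law of total probability
P(E) = P(E|H)P(H) + P(E|¬H)P(¬H)
     = 0.8434 × 0.3863 + 0.1904 × 0.6137
     = 0.32580542 + 0.11684848
     = 0.44265390

Step 2: Apply Bayes' theorem
P(H|E) = P(E|H) × P(H) / P(E)
       = 0.32580542 / 0.44265390
       = 0.7360


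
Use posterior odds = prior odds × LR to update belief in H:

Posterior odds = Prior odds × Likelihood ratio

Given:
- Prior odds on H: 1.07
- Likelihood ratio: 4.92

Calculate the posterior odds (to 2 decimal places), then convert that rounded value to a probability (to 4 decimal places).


Step 1: Calculate posterior odds
Posterior odds = Prior odds × LR
               = 1.07 × 4.92
               = 5.26

Step 2: Convert to probability
P(H|E) = Posterior odds / (1 + Posterior odds)
       = 5.26 / (1 + 5.26)
       = 5.26 / 6.26
       = 0.8403

The evidence increased P(H) from 0.5169 to 0.8403.


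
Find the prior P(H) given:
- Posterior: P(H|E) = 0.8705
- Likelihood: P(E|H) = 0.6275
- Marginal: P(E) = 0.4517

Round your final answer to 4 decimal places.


From Bayes' theorem: P(H|E) = P(E|H) × P(H) / P(E)

Rearranging for P(H):
P(H) = P(H|E) × P(E) / P(E|H)
     = 0.8705 × 0.4517 / 0.6275
     = 0.39320485 / 0.6275
     = 0.6266


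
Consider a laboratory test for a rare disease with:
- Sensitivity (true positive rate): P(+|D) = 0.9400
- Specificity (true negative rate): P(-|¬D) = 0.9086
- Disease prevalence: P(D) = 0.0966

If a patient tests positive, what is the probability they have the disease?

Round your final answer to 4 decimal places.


Let D = has disease, + = positive test

Given:
- P(D) = 0.0966 (prevalence)
- P(+|D) = 0.9400 (sensitivity)
- P(-|¬D) = 0.9086 (specificity)
- P(+|¬D) = 0.0914 (false positive rate = 1 - specificity)

Step 1: Find P(+)
P(+) = P(+|D)P(D) + P(+|¬D)P(¬D)
     = 0.9400 × 0.0966 + 0.0914 × 0.9034
     = 0.09080400 + 0.08257076
     = 0.17337476

Step 2: Apply Bayes' theorem for P(D|+)
P(D|+) = P(+|D)P(D) / P(+)
       = 0.09080400 / 0.17337476
       = 0.5237


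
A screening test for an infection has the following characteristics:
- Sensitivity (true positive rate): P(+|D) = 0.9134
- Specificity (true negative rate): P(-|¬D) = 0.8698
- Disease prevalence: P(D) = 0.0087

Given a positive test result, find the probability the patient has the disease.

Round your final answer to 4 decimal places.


Let D = has disease, + = positive test

Given:
- P(D) = 0.0087 (prevalence)
- P(+|D) = 0.9134 (sensitivity)
- P(-|¬D) = 0.8698 (specificity)
- P(+|¬D) = 0.1302 (false positive rate = 1 - specificity)

Step 1: Find P(+)
P(+) = P(+|D)P(D) + P(+|¬D)P(¬D)
     = 0.9134 × 0.0087 + 0.1302 × 0.9913
     = 0.00794658 + 0.12906726
     = 0.13701384

Step 2: Apply Bayes' theorem for P(D|+)
P(D|+) = P(+|D)P(D) / P(+)
       = 0.00794658 / 0.13701384
       = 0.0580


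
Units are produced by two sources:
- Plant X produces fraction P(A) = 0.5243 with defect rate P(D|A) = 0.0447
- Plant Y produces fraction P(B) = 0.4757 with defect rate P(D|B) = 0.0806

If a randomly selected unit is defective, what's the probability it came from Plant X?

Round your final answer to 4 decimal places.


Let A = from Plant X, D = defective

Given:
- P(A) = 0.5243, P(B) = 0.4757
- P(D|A) = 0.0447, P(D|B) = 0.0806

Step 1: Find P(D)
P(D) = P(D|A)P(A) + P(D|B)P(B)
     = 0.0447 × 0.5243 + 0.0806 × 0.4757
     = 0.02343621 + 0.03834142
     = 0.06177763

Step 2: Apply Bayes' theorem
P(A|D) = P(D|A)P(A) / P(D)
       = 0.02343621 / 0.06177763
       = 0.3794


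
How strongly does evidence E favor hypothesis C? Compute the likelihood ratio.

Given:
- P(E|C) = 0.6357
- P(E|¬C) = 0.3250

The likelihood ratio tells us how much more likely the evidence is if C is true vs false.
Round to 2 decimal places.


Likelihood Ratio (LR) = P(E|C) / P(E|¬C)

LR = 0.6357 / 0.3250
   = 1.96

The evidence is 1.96 times more likely if C is true than if C is false.
LR > 1, so observing E raises the odds in favor of C.


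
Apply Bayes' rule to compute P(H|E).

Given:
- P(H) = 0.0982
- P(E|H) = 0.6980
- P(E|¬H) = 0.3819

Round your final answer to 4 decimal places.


Bayes' theorem: P(H|E) = P(E|H) × P(H) / P(E)

Step 1: Calculate P(E) using law of total probability
P(E) = P(E|H)P(H) + P(E|¬H)P(¬H)
     = 0.6980 × 0.0982 + 0.3819 × 0.9018
     = 0.06854360 + 0.34439742
     = 0.41294102

Step 2: Apply Bayes' theorem
P(H|E) = P(E|H) × P(H) / P(E)
       = 0.06854360 / 0.41294102
       = 0.1660


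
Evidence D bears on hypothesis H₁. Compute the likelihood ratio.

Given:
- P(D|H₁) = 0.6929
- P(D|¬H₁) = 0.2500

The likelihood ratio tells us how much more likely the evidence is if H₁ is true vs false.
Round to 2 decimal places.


Likelihood Ratio (LR) = P(D|H₁) / P(D|¬H₁)

LR = 0.6929 / 0.2500
   = 2.77

The evidence is 2.77 times more likely if H₁ is true than if H₁ is false.
Because LR exceeds 1, D is evidence for H₁.


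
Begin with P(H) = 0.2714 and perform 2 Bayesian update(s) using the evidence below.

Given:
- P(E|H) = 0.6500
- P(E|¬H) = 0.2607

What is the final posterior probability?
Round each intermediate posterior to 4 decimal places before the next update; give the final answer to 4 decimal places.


Sequential Bayesian updating:

Initial prior: P(H) = 0.2714

Update 1:
  P(E) = 0.6500 × 0.2714 + 0.2607 × 0.7286 = 0.17641000 + 0.18994602 = 0.36635602
  P(H|E) = 0.17641000 / 0.36635602 = 0.4815

Update 2:
  P(E) = 0.6500 × 0.4815 + 0.2607 × 0.5185 = 0.31297500 + 0.13517295 = 0.44814795
  P(H|E) = 0.31297500 / 0.44814795 = 0.6984

Final posterior: 0.6984


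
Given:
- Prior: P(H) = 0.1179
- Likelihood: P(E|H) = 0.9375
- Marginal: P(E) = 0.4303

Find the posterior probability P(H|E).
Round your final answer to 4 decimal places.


Using Bayes' theorem:

P(H|E) = P(E|H) × P(H) / P(E)
       = 0.9375 × 0.1179 / 0.4303
       = 0.11053125 / 0.4303
       = 0.2569

The evidence strengthens our belief in H.
Prior: 0.1179 → Posterior: 0.2569


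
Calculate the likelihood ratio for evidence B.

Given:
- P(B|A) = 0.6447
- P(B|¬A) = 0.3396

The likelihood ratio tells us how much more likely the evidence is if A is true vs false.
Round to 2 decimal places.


Likelihood Ratio (LR) = P(B|A) / P(B|¬A)

LR = 0.6447 / 0.3396
   = 1.90

The evidence is 1.90 times more likely if A is true than if A is false.
Since LR > 1, the evidence supports A over ¬A.


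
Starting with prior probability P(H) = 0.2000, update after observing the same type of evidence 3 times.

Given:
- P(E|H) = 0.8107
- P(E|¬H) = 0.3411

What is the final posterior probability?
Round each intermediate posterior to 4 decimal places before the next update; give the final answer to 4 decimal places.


Sequential Bayesian updating:

Initial prior: P(H) = 0.2000

Update 1:
  P(E) = 0.8107 × 0.2000 + 0.3411 × 0.8000 = 0.16214000 + 0.27288000 = 0.43502000
  P(H|E) = 0.16214000 / 0.43502000 = 0.3727

Update 2:
  P(E) = 0.8107 × 0.3727 + 0.3411 × 0.6273 = 0.30214789 + 0.21397203 = 0.51611992
  P(H|E) = 0.30214789 / 0.51611992 = 0.5854

Update 3:
  P(E) = 0.8107 × 0.5854 + 0.3411 × 0.4146 = 0.47458378 + 0.14142006 = 0.61600384
  P(H|E) = 0.47458378 / 0.61600384 = 0.7704

Final posterior: 0.7704


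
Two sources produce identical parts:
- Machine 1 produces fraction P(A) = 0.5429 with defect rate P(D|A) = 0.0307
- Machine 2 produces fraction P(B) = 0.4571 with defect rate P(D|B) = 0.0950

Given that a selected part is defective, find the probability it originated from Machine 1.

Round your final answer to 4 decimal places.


Let A = from Machine 1, D = defective

Given:
- P(A) = 0.5429, P(B) = 0.4571
- P(D|A) = 0.0307, P(D|B) = 0.0950

Step 1: Find P(D)
P(D) = P(D|A)P(A) + P(D|B)P(B)
     = 0.0307 × 0.5429 + 0.0950 × 0.4571
     = 0.01666703 + 0.04342450
     = 0.06009153

Step 2: Apply Bayes' theorem
P(A|D) = P(D|A)P(A) / P(D)
       = 0.01666703 / 0.06009153
       = 0.2774


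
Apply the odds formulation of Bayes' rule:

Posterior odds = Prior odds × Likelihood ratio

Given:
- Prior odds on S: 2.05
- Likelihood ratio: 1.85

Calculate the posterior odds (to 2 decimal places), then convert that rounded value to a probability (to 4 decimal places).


Step 1: Calculate posterior odds
Posterior odds = Prior odds × LR
               = 2.05 × 1.85
               = 3.79

Step 2: Convert to probability
P(S|E) = Posterior odds / (1 + Posterior odds)
       = 3.79 / (1 + 3.79)
       = 3.79 / 4.79
       = 0.7912

The evidence increased P(S) from 0.6721 to 0.7912.


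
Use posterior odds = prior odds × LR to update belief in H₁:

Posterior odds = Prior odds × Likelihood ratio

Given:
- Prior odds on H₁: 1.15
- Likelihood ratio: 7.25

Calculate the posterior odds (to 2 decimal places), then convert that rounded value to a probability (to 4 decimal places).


Step 1: Calculate posterior odds
Posterior odds = Prior odds × LR
               = 1.15 × 7.25
               = 8.34

Step 2: Convert to probability
P(H₁|E) = Posterior odds / (1 + Posterior odds)
       = 8.34 / (1 + 8.34)
       = 8.34 / 9.34
       = 0.8929

The evidence increased P(H₁) from 0.5349 to 0.8929.


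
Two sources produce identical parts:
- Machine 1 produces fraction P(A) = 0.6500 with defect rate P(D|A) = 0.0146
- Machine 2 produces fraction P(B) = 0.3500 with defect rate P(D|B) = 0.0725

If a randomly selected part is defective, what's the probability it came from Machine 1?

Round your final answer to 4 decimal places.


Let A = from Machine 1, D = defective

Given:
- P(A) = 0.6500, P(B) = 0.3500
- P(D|A) = 0.0146, P(D|B) = 0.0725

Step 1: Find P(D)
P(D) = P(D|A)P(A) + P(D|B)P(B)
     = 0.0146 × 0.6500 + 0.0725 × 0.3500
     = 0.00949000 + 0.02537500
     = 0.03486500

Step 2: Apply Bayes' theorem
P(A|D) = P(D|A)P(A) / P(D)
       = 0.00949000 / 0.03486500
       = 0.2722


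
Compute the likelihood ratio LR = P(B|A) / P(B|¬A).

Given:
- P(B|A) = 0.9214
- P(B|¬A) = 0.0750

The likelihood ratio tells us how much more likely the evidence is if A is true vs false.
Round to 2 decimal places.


Likelihood Ratio (LR) = P(B|A) / P(B|¬A)

LR = 0.9214 / 0.0750
   = 12.29

The evidence is 12.29 times more likely if A is true than if A is false.
Because LR exceeds 1, B is evidence for A.


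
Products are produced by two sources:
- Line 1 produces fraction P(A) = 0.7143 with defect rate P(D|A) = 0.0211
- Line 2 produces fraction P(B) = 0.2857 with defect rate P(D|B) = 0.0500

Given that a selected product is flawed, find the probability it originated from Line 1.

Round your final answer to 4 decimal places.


Let A = from Line 1, D = flawed

Given:
- P(A) = 0.7143, P(B) = 0.2857
- P(D|A) = 0.0211, P(D|B) = 0.0500

Step 1: Find P(D)
P(D) = P(D|A)P(A) + P(D|B)P(B)
     = 0.0211 × 0.7143 + 0.0500 × 0.2857
     = 0.01507173 + 0.01428500
     = 0.02935673

Step 2: Apply Bayes' theorem
P(A|D) = P(D|A)P(A) / P(D)
       = 0.01507173 / 0.02935673
       = 0.5134


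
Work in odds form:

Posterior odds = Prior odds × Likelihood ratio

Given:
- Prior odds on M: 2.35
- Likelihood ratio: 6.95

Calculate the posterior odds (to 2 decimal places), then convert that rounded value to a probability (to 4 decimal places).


Step 1: Calculate posterior odds
Posterior odds = Prior odds × LR
               = 2.35 × 6.95
               = 16.33

Step 2: Convert to probability
P(M|E) = Posterior odds / (1 + Posterior odds)
       = 16.33 / (1 + 16.33)
       = 16.33 / 17.33
       = 0.9423

The evidence increased P(M) from 0.7015 to 0.9423.


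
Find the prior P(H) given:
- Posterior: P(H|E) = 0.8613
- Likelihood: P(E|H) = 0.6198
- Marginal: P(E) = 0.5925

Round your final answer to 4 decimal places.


From Bayes' theorem: P(H|E) = P(E|H) × P(H) / P(E)

Rearranging for P(H):
P(H) = P(H|E) × P(E) / P(E|H)
     = 0.8613 × 0.5925 / 0.6198
     = 0.51032025 / 0.6198
     = 0.8234


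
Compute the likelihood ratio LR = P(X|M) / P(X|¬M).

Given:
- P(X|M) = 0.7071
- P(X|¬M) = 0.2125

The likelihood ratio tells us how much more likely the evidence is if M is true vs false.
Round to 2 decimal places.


Likelihood Ratio (LR) = P(X|M) / P(X|¬M)

LR = 0.7071 / 0.2125
   = 3.33

The evidence is 3.33 times more likely if M is true than if M is false.
Because LR exceeds 1, X is evidence for M.


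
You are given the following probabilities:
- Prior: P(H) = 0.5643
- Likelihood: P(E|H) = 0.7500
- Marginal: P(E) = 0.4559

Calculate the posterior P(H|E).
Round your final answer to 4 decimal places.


Using Bayes' theorem:

P(H|E) = P(E|H) × P(H) / P(E)
       = 0.7500 × 0.5643 / 0.4559
       = 0.42322500 / 0.4559
       = 0.9283

The evidence strengthens our belief in H.
Prior: 0.5643 → Posterior: 0.9283
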